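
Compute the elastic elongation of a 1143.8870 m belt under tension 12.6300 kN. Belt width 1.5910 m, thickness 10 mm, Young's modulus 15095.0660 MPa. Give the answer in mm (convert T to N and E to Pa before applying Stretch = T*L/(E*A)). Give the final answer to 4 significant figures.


A = 1.5910 * 0.01 = 0.01591 m^2
Stretch = 12.6300*1000 * 1143.8870 / (15095.0660e6 * 0.01591) * 1000
Stretch = 60.16 mm


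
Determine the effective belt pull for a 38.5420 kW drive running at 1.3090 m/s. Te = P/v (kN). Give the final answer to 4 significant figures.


Te = P / v = 38.5420 / 1.3090
Te = 29.44 kN


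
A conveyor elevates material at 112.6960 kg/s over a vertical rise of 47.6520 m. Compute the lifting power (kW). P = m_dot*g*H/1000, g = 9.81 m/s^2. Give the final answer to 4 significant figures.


P = 112.6960 * 9.81 * 47.6520 / 1000
P = 52.68 kW


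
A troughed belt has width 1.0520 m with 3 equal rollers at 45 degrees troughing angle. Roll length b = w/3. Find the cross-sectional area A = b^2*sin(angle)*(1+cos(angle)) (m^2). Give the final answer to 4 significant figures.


b = 1.0520/3 = 0.350667 m
A = 0.350667^2 * sin(45 deg) * (1 + cos(45 deg))
A = 0.1484 m^2


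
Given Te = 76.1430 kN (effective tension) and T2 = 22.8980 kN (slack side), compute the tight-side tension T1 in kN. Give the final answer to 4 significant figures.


T1 = Te + T2 = 76.1430 + 22.8980
T1 = 99.04 kN


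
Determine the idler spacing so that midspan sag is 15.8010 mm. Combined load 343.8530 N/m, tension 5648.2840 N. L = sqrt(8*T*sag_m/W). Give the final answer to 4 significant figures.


sag = 15.8010/1000 = 0.015801 m
L = sqrt(8 * 5648.2840 * 0.015801 / 343.8530)
L = 1.441 m


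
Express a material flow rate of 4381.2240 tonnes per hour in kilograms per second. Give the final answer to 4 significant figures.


m_dot = 4381.2240 * 1000 / 3600
m_dot = 1217 kg/s


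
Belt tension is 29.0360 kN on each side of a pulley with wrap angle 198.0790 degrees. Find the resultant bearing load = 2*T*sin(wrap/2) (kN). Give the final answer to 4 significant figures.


F = 2 * 29.0360 * sin(198.0790/2 deg)
F = 57.35 kN


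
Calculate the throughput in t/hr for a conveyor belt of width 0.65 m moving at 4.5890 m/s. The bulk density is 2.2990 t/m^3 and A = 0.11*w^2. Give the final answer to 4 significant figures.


A = 0.11 * 0.65^2 = 0.046475 m^2
C = 0.046475 * 4.5890 * 2.2990 * 3600
C = 1765 t/hr


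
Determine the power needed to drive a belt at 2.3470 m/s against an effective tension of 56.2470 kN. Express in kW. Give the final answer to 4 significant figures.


P = Te * v = 56.2470 * 2.3470
P = 132.0 kW


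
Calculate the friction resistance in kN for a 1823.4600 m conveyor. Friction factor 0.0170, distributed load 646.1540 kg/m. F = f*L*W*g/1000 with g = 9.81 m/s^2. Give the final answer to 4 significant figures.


F = 0.0170 * 1823.4600 * 646.1540 * 9.81 / 1000
F = 196.5 kN


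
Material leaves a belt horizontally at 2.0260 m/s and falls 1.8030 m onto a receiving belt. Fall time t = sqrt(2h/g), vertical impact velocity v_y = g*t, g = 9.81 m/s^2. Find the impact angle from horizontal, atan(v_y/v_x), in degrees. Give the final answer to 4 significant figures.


t = sqrt(2*1.8030/9.81) = 0.606287 s
v_y = 9.81 * 0.606287 = 5.94768 m/s
angle = atan(5.94768 / 2.0260) = 71.19 deg


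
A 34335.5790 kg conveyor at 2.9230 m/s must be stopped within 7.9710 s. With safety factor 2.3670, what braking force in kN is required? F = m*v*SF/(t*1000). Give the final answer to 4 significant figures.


F = 34335.5790 * 2.9230 / 7.9710 * 2.3670 / 1000
F = 29.80 kN


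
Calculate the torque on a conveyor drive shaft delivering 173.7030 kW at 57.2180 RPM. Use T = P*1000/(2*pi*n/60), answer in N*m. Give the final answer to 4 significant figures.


omega = 2*pi*57.2180/60 = 5.99185 rad/s
T = 173.7030*1000 / 5.99185
T = 28990 N*m


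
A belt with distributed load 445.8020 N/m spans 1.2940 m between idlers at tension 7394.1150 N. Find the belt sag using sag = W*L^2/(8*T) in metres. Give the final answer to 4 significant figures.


sag = 445.8020 * 1.2940^2 / (8 * 7394.1150)
sag = 0.01262 m


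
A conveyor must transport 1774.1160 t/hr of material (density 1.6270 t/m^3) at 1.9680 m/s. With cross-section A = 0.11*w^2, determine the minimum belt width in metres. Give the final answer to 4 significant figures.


A_req = 1774.1160 / (1.9680 * 1.6270 * 3600) = 0.15391 m^2
w = sqrt(0.15391 / 0.11)
w = 1.183 m


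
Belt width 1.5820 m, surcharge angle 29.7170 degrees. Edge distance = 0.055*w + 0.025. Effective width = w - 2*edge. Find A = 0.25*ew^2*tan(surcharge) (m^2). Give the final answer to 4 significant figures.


edge = 0.055*1.5820 + 0.025 = 0.11201 m
ew = 1.5820 - 2*0.11201 = 1.35798 m
A = 0.25 * 1.35798^2 * tan(29.7170 deg)
A = 0.2631 m^2


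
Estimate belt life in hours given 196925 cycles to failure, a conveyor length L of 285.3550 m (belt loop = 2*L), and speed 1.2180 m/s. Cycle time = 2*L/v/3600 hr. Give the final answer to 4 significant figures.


cycle_time = 2 * 285.3550 / 1.2180 / 3600 = 0.130156 hr
life = 196925 * 0.130156 = 25630 hours


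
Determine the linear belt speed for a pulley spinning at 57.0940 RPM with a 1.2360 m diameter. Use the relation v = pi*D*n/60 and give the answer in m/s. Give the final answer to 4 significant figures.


v = pi * 1.2360 * 57.0940 / 60
v = 3.695 m/s


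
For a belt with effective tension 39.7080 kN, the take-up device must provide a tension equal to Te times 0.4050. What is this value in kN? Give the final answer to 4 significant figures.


T_tu = 39.7080 * 0.4050
T_tu = 16.08 kN


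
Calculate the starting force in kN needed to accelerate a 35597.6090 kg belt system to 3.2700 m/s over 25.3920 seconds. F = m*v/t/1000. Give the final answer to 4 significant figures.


F = 35597.6090 * 3.2700 / 25.3920 / 1000
F = 4.584 kN


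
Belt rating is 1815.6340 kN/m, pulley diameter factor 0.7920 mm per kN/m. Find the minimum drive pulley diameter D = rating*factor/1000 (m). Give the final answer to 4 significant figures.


D = 1815.6340 * 0.7920 / 1000
D = 1.438 m


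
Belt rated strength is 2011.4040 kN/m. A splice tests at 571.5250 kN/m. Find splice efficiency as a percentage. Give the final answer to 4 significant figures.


Eff = 571.5250 / 2011.4040 * 100
Eff = 28.41 %


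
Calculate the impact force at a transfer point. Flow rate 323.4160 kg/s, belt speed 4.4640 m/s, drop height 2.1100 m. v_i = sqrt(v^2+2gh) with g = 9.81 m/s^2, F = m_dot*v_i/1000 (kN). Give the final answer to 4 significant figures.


v_i = sqrt(4.4640^2 + 2*9.81*2.1100) = 7.83106 m/s
F = 323.4160 * 7.83106 / 1000
F = 2.533 kN


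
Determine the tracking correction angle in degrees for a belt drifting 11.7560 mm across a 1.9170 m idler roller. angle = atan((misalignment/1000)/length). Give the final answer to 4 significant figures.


misalign_m = 11.7560 / 1000 = 0.011756 m
angle = atan(0.011756 / 1.9170)
angle = 0.3514 deg


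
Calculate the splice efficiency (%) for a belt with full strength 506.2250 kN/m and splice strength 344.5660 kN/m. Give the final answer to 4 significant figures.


Eff = 344.5660 / 506.2250 * 100
Eff = 68.07 %


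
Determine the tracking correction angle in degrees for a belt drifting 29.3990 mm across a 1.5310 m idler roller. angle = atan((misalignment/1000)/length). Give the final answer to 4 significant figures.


misalign_m = 29.3990 / 1000 = 0.029399 m
angle = atan(0.029399 / 1.5310)
angle = 1.100 deg


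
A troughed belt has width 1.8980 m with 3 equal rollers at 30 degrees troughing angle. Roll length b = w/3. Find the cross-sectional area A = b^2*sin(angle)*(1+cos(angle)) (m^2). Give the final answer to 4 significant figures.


b = 1.8980/3 = 0.632667 m
A = 0.632667^2 * sin(30 deg) * (1 + cos(30 deg))
A = 0.3735 m^2


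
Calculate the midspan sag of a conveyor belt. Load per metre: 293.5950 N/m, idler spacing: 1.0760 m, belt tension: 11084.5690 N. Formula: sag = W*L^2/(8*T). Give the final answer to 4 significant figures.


sag = 293.5950 * 1.0760^2 / (8 * 11084.5690)
sag = 0.003833 m


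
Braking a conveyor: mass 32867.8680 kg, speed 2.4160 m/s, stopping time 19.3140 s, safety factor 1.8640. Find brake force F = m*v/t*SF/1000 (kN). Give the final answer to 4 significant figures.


F = 32867.8680 * 2.4160 / 19.3140 * 1.8640 / 1000
F = 7.664 kN


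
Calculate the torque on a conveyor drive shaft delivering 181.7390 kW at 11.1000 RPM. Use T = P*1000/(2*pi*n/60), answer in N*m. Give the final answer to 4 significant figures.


omega = 2*pi*11.1000/60 = 1.16239 rad/s
T = 181.7390*1000 / 1.16239
T = 156300 N*m


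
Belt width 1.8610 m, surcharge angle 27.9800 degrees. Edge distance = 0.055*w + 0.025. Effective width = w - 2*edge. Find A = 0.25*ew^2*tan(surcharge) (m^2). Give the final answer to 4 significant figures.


edge = 0.055*1.8610 + 0.025 = 0.127355 m
ew = 1.8610 - 2*0.127355 = 1.60629 m
A = 0.25 * 1.60629^2 * tan(27.9800 deg)
A = 0.3427 m^2


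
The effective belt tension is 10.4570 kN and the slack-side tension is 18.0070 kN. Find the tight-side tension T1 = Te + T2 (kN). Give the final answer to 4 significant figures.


T1 = Te + T2 = 10.4570 + 18.0070
T1 = 28.46 kN


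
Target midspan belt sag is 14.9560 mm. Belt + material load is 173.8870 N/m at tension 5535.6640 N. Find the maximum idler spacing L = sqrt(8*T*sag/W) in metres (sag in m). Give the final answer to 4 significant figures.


sag = 14.9560/1000 = 0.014956 m
L = sqrt(8 * 5535.6640 * 0.014956 / 173.8870)
L = 1.952 m


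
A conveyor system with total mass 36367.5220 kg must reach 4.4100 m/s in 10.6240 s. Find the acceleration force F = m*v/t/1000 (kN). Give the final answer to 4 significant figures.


F = 36367.5220 * 4.4100 / 10.6240 / 1000
F = 15.10 kN


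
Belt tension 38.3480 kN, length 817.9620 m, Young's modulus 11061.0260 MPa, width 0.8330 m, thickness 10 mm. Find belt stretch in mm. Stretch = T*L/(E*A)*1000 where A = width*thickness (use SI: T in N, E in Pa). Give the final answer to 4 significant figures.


A = 0.8330 * 0.01 = 0.00833 m^2
Stretch = 38.3480*1000 * 817.9620 / (11061.0260e6 * 0.00833) * 1000
Stretch = 340.4 mm


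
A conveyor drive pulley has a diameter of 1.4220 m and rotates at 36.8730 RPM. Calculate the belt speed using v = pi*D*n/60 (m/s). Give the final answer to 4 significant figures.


v = pi * 1.4220 * 36.8730 / 60
v = 2.745 m/s


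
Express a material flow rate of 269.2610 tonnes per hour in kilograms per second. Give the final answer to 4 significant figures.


m_dot = 269.2610 * 1000 / 3600
m_dot = 74.79 kg/s


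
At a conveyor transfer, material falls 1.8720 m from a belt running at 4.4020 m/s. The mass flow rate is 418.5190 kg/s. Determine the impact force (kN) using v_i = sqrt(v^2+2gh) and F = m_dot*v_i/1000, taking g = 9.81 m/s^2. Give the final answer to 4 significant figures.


v_i = sqrt(4.4020^2 + 2*9.81*1.8720) = 7.49041 m/s
F = 418.5190 * 7.49041 / 1000
F = 3.135 kN


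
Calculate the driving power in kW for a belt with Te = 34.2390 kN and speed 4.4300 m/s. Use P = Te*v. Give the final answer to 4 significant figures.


P = Te * v = 34.2390 * 4.4300
P = 151.7 kW


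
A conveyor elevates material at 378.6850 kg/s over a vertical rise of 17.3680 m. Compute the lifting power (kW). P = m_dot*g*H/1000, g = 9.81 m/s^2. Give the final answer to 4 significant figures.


P = 378.6850 * 9.81 * 17.3680 / 1000
P = 64.52 kW


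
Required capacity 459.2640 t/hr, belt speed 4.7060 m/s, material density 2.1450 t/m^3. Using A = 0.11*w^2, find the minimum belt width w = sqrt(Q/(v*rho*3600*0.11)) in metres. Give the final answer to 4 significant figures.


A_req = 459.2640 / (4.7060 * 2.1450 * 3600) = 0.0126381 m^2
w = sqrt(0.0126381 / 0.11)
w = 0.3390 m


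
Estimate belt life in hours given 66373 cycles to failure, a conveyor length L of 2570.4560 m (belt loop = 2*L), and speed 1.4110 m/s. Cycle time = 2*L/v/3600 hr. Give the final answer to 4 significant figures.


cycle_time = 2 * 2570.4560 / 1.4110 / 3600 = 1.01207 hr
life = 66373 * 1.01207 = 67170 hours


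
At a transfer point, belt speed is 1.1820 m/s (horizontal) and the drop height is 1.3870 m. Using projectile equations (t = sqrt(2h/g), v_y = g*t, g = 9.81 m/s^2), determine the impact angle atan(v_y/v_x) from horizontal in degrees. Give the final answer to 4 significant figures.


t = sqrt(2*1.3870/9.81) = 0.531764 s
v_y = 9.81 * 0.531764 = 5.2166 m/s
angle = atan(5.2166 / 1.1820) = 77.23 deg


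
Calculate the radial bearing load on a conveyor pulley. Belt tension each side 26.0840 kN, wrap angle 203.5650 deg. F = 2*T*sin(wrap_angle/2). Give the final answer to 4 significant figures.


F = 2 * 26.0840 * sin(203.5650/2 deg)
F = 51.07 kN


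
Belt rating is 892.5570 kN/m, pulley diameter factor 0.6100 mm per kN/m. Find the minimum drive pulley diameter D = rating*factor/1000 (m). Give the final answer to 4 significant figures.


D = 892.5570 * 0.6100 / 1000
D = 0.5445 m


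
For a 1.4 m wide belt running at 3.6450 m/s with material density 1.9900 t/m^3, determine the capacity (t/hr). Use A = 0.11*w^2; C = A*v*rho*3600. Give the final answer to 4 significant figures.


A = 0.11 * 1.4^2 = 0.2156 m^2
C = 0.2156 * 3.6450 * 1.9900 * 3600
C = 5630 t/hr


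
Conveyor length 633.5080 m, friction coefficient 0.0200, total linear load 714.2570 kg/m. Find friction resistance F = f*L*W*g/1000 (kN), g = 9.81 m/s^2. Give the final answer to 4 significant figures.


F = 0.0200 * 633.5080 * 714.2570 * 9.81 / 1000
F = 88.78 kN


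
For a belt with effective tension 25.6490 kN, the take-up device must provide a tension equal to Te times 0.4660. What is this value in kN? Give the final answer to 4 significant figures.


T_tu = 25.6490 * 0.4660
T_tu = 11.95 kN


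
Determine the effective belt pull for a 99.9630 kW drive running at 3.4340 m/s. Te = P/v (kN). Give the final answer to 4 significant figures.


Te = P / v = 99.9630 / 3.4340
Te = 29.11 kN


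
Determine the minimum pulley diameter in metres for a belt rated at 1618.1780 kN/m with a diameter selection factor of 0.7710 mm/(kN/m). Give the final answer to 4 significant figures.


D = 1618.1780 * 0.7710 / 1000
D = 1.248 m


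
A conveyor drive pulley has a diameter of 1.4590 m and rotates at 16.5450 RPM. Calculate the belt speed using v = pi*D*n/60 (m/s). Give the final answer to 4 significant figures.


v = pi * 1.4590 * 16.5450 / 60
v = 1.264 m/s


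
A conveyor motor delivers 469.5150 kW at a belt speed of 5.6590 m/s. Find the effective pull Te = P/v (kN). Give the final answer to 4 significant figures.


Te = P / v = 469.5150 / 5.6590
Te = 82.97 kN


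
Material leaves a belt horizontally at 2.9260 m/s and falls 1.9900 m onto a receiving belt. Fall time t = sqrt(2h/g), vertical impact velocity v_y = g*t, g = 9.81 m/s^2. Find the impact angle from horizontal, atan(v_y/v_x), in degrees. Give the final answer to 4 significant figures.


t = sqrt(2*1.9900/9.81) = 0.636952 s
v_y = 9.81 * 0.636952 = 6.2485 m/s
angle = atan(6.2485 / 2.9260) = 64.91 deg


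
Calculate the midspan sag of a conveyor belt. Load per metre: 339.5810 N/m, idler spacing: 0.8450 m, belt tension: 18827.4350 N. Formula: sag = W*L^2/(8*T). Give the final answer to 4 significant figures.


sag = 339.5810 * 0.8450^2 / (8 * 18827.4350)
sag = 0.001610 m


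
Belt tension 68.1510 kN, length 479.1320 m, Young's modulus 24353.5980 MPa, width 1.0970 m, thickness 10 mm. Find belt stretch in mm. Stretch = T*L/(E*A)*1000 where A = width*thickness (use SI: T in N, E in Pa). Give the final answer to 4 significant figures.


A = 1.0970 * 0.01 = 0.01097 m^2
Stretch = 68.1510*1000 * 479.1320 / (24353.5980e6 * 0.01097) * 1000
Stretch = 122.2 mm


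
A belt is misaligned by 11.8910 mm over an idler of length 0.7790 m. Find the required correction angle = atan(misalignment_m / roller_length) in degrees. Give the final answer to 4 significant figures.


misalign_m = 11.8910 / 1000 = 0.011891 m
angle = atan(0.011891 / 0.7790)
angle = 0.8745 deg


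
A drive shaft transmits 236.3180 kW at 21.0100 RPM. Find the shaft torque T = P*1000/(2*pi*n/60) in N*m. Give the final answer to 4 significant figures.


omega = 2*pi*21.0100/60 = 2.20016 rad/s
T = 236.3180*1000 / 2.20016
T = 107400 N*m


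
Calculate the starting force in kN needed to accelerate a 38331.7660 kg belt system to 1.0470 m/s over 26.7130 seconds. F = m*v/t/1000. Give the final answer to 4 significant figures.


F = 38331.7660 * 1.0470 / 26.7130 / 1000
F = 1.502 kN


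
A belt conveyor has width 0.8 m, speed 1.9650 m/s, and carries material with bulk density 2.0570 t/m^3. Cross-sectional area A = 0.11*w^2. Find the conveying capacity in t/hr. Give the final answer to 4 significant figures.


A = 0.11 * 0.8^2 = 0.0704 m^2
C = 0.0704 * 1.9650 * 2.0570 * 3600
C = 1024 t/hr


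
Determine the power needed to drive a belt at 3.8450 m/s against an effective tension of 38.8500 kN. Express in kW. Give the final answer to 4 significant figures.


P = Te * v = 38.8500 * 3.8450
P = 149.4 kW


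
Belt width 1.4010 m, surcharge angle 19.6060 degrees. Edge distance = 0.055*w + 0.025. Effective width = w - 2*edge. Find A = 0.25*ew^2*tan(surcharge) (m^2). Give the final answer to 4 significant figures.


edge = 0.055*1.4010 + 0.025 = 0.102055 m
ew = 1.4010 - 2*0.102055 = 1.19689 m
A = 0.25 * 1.19689^2 * tan(19.6060 deg)
A = 0.1276 m^2


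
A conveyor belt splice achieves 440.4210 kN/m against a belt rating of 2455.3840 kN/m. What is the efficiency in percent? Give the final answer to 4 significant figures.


Eff = 440.4210 / 2455.3840 * 100
Eff = 17.94 %


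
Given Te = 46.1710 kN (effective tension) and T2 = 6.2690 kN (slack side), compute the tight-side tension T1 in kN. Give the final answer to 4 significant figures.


T1 = Te + T2 = 46.1710 + 6.2690
T1 = 52.44 kN


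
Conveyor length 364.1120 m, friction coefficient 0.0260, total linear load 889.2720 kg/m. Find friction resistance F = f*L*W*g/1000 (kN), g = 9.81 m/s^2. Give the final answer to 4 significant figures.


F = 0.0260 * 364.1120 * 889.2720 * 9.81 / 1000
F = 82.59 kN


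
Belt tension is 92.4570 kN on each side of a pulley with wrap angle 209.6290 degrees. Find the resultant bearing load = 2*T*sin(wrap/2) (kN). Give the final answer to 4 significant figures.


F = 2 * 92.4570 * sin(209.6290/2 deg)
F = 178.8 kN


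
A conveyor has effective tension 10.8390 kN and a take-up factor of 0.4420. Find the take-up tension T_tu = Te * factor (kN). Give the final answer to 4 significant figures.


T_tu = 10.8390 * 0.4420
T_tu = 4.791 kN


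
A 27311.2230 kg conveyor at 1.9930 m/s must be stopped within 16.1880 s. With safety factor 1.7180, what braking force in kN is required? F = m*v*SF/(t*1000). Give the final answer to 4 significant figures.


F = 27311.2230 * 1.9930 / 16.1880 * 1.7180 / 1000
F = 5.777 kN


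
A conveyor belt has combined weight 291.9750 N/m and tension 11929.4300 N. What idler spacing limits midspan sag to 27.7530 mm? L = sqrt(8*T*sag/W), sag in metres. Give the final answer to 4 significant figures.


sag = 27.7530/1000 = 0.027753 m
L = sqrt(8 * 11929.4300 * 0.027753 / 291.9750)
L = 3.012 m


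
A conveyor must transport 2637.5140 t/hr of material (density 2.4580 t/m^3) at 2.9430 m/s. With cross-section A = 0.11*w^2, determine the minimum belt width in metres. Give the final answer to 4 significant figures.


A_req = 2637.5140 / (2.9430 * 2.4580 * 3600) = 0.101279 m^2
w = sqrt(0.101279 / 0.11)
w = 0.9595 m


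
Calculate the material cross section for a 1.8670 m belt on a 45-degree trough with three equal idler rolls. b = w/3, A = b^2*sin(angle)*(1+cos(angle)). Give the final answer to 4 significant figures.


b = 1.8670/3 = 0.622333 m
A = 0.622333^2 * sin(45 deg) * (1 + cos(45 deg))
A = 0.4675 m^2


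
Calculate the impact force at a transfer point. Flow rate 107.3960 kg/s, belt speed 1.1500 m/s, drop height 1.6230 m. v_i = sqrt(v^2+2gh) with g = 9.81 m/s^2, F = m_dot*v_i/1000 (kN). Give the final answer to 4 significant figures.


v_i = sqrt(1.1500^2 + 2*9.81*1.6230) = 5.75897 m/s
F = 107.3960 * 5.75897 / 1000
F = 0.6185 kN


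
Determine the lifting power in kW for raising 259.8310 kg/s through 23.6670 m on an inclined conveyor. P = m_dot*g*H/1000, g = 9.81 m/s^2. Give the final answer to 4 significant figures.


P = 259.8310 * 9.81 * 23.6670 / 1000
P = 60.33 kW


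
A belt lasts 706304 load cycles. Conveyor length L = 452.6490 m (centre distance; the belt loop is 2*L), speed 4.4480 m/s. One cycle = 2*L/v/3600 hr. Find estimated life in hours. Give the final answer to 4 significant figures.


cycle_time = 2 * 452.6490 / 4.4480 / 3600 = 0.0565359 hr
life = 706304 * 0.0565359 = 39930 hours


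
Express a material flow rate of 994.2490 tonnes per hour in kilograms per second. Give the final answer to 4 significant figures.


m_dot = 994.2490 * 1000 / 3600
m_dot = 276.2 kg/s


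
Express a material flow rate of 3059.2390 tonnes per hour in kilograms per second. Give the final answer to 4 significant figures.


m_dot = 3059.2390 * 1000 / 3600
m_dot = 849.8 kg/s


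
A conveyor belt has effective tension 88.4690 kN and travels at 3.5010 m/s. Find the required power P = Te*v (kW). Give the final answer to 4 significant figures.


P = Te * v = 88.4690 * 3.5010
P = 309.7 kW


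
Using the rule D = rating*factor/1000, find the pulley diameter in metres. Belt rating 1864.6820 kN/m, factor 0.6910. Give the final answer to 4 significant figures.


D = 1864.6820 * 0.6910 / 1000
D = 1.288 m


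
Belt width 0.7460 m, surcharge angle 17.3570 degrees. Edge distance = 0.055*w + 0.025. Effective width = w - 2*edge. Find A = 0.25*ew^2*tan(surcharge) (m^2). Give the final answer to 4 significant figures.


edge = 0.055*0.7460 + 0.025 = 0.06603 m
ew = 0.7460 - 2*0.06603 = 0.61394 m
A = 0.25 * 0.61394^2 * tan(17.3570 deg)
A = 0.02945 m^2


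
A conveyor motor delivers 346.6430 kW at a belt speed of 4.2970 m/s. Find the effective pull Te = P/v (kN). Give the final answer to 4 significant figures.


Te = P / v = 346.6430 / 4.2970
Te = 80.67 kN


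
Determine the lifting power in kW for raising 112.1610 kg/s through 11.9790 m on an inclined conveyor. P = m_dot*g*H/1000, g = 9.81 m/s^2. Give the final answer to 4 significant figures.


P = 112.1610 * 9.81 * 11.9790 / 1000
P = 13.18 kW


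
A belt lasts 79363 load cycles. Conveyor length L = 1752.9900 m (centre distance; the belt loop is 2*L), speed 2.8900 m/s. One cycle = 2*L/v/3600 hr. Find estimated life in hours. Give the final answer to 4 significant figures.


cycle_time = 2 * 1752.9900 / 2.8900 / 3600 = 0.336984 hr
life = 79363 * 0.336984 = 26740 hours


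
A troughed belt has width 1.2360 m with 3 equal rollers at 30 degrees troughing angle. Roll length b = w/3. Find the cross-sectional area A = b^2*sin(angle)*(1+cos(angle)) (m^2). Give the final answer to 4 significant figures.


b = 1.2360/3 = 0.412 m
A = 0.412^2 * sin(30 deg) * (1 + cos(30 deg))
A = 0.1584 m^2


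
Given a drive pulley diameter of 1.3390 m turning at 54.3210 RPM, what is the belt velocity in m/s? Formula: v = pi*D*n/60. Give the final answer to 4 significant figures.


v = pi * 1.3390 * 54.3210 / 60
v = 3.808 m/s


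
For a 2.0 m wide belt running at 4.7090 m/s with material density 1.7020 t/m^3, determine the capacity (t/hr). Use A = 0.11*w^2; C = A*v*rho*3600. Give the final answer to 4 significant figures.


A = 0.11 * 2.0^2 = 0.44 m^2
C = 0.44 * 4.7090 * 1.7020 * 3600
C = 12700 t/hr


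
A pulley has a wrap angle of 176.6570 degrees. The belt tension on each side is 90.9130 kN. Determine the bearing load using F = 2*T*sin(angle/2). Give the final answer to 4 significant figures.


F = 2 * 90.9130 * sin(176.6570/2 deg)
F = 181.7 kN


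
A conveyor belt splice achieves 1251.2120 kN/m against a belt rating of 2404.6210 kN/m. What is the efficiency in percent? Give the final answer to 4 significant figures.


Eff = 1251.2120 / 2404.6210 * 100
Eff = 52.03 %


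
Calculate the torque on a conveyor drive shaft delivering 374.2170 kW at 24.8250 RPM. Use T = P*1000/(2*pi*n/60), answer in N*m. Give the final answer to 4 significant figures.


omega = 2*pi*24.8250/60 = 2.59967 rad/s
T = 374.2170*1000 / 2.59967
T = 143900 N*m


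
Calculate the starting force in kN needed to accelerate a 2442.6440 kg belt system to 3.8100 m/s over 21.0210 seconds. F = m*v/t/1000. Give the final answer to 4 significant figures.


F = 2442.6440 * 3.8100 / 21.0210 / 1000
F = 0.4427 kN


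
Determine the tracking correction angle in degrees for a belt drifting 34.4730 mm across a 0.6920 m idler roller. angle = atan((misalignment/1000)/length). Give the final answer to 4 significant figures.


misalign_m = 34.4730 / 1000 = 0.034473 m
angle = atan(0.034473 / 0.6920)
angle = 2.852 deg


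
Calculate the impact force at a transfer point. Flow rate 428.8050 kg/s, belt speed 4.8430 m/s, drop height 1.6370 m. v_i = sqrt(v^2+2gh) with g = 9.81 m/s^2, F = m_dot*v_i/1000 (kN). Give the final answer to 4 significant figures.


v_i = sqrt(4.8430^2 + 2*9.81*1.6370) = 7.4547 m/s
F = 428.8050 * 7.4547 / 1000
F = 3.197 kN


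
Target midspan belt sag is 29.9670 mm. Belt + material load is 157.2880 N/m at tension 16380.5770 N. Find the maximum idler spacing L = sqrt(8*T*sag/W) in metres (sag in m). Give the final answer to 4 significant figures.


sag = 29.9670/1000 = 0.029967 m
L = sqrt(8 * 16380.5770 * 0.029967 / 157.2880)
L = 4.997 m


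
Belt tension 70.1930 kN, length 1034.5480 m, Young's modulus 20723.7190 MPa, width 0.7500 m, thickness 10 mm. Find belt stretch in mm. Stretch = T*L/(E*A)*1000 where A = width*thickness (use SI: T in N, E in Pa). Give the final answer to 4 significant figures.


A = 0.7500 * 0.01 = 0.00750 m^2
Stretch = 70.1930*1000 * 1034.5480 / (20723.7190e6 * 0.00750) * 1000
Stretch = 467.2 mm


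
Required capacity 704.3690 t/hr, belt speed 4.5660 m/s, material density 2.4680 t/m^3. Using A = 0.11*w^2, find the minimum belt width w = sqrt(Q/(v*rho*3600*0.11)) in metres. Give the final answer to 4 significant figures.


A_req = 704.3690 / (4.5660 * 2.4680 * 3600) = 0.0173627 m^2
w = sqrt(0.0173627 / 0.11)
w = 0.3973 m


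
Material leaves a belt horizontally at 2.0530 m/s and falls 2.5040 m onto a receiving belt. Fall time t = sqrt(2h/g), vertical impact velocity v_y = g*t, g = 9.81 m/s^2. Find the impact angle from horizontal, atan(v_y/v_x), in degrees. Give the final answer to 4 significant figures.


t = sqrt(2*2.5040/9.81) = 0.714492 s
v_y = 9.81 * 0.714492 = 7.00917 m/s
angle = atan(7.00917 / 2.0530) = 73.67 deg


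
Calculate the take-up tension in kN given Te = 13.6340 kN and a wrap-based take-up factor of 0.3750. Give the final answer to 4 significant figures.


T_tu = 13.6340 * 0.3750
T_tu = 5.113 kN


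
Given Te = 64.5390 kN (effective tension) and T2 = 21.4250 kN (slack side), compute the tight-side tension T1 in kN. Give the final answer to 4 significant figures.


T1 = Te + T2 = 64.5390 + 21.4250
T1 = 85.96 kN


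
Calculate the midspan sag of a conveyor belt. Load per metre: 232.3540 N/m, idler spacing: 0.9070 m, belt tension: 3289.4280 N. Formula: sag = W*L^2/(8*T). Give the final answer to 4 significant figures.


sag = 232.3540 * 0.9070^2 / (8 * 3289.4280)
sag = 0.007264 m


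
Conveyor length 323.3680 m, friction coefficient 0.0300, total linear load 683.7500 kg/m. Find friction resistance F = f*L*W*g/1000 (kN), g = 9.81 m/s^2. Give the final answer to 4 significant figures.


F = 0.0300 * 323.3680 * 683.7500 * 9.81 / 1000
F = 65.07 kN


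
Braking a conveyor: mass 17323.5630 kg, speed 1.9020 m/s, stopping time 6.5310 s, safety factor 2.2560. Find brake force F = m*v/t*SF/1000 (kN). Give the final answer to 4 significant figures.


F = 17323.5630 * 1.9020 / 6.5310 * 2.2560 / 1000
F = 11.38 kN


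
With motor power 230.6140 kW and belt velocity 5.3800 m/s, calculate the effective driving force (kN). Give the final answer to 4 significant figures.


Te = P / v = 230.6140 / 5.3800
Te = 42.87 kN


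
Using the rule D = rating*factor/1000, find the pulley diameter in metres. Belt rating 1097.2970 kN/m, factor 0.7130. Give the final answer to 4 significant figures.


D = 1097.2970 * 0.7130 / 1000
D = 0.7824 m


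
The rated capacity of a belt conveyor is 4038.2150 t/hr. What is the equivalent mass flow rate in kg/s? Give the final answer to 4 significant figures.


m_dot = 4038.2150 * 1000 / 3600
m_dot = 1122 kg/s


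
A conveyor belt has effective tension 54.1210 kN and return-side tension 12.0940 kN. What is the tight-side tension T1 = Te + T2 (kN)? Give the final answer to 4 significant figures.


T1 = Te + T2 = 54.1210 + 12.0940
T1 = 66.22 kN


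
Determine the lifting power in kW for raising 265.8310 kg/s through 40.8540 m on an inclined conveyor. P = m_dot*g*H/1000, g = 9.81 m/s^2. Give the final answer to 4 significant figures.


P = 265.8310 * 9.81 * 40.8540 / 1000
P = 106.5 kW


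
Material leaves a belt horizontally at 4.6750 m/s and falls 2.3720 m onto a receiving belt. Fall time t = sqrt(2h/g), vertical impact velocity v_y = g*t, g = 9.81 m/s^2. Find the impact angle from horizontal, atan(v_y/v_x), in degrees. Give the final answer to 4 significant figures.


t = sqrt(2*2.3720/9.81) = 0.695405 s
v_y = 9.81 * 0.695405 = 6.82192 m/s
angle = atan(6.82192 / 4.6750) = 55.58 deg


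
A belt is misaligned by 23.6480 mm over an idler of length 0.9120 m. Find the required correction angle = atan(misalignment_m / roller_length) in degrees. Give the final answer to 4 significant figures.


misalign_m = 23.6480 / 1000 = 0.023648 m
angle = atan(0.023648 / 0.9120)
angle = 1.485 deg


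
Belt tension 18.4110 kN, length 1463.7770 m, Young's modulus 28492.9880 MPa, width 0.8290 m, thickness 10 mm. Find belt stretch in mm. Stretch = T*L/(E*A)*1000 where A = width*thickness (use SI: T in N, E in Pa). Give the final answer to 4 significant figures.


A = 0.8290 * 0.01 = 0.00829 m^2
Stretch = 18.4110*1000 * 1463.7770 / (28492.9880e6 * 0.00829) * 1000
Stretch = 114.1 mm


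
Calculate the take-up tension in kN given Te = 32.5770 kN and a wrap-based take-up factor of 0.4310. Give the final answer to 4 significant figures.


T_tu = 32.5770 * 0.4310
T_tu = 14.04 kN


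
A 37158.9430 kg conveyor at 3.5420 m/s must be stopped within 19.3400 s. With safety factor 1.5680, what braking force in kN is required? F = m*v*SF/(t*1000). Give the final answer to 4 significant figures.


F = 37158.9430 * 3.5420 / 19.3400 * 1.5680 / 1000
F = 10.67 kN


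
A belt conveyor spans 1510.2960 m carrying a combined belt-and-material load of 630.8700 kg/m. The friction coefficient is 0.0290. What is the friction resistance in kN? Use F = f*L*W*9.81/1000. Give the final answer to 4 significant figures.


F = 0.0290 * 1510.2960 * 630.8700 * 9.81 / 1000
F = 271.1 kN


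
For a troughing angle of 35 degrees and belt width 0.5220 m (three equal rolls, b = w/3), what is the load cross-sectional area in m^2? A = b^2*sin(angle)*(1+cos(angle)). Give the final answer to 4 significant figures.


b = 0.5220/3 = 0.174 m
A = 0.174^2 * sin(35 deg) * (1 + cos(35 deg))
A = 0.03159 m^2


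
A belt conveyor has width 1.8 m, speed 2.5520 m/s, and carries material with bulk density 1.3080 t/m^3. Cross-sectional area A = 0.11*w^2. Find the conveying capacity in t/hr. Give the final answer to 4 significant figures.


A = 0.11 * 1.8^2 = 0.3564 m^2
C = 0.3564 * 2.5520 * 1.3080 * 3600
C = 4283 t/hr


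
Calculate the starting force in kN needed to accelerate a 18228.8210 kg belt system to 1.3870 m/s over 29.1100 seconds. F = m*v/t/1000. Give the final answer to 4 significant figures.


F = 18228.8210 * 1.3870 / 29.1100 / 1000
F = 0.8685 kN


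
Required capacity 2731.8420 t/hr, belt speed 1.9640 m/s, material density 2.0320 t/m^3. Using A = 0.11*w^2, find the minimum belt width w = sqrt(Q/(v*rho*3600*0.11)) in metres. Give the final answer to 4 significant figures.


A_req = 2731.8420 / (1.9640 * 2.0320 * 3600) = 0.190146 m^2
w = sqrt(0.190146 / 0.11)
w = 1.315 m


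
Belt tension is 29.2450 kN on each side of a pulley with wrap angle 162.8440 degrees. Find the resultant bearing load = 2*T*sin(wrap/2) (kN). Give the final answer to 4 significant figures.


F = 2 * 29.2450 * sin(162.8440/2 deg)
F = 57.84 kN


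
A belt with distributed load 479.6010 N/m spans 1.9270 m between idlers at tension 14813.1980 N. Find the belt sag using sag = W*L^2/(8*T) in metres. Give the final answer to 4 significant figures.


sag = 479.6010 * 1.9270^2 / (8 * 14813.1980)
sag = 0.01503 m


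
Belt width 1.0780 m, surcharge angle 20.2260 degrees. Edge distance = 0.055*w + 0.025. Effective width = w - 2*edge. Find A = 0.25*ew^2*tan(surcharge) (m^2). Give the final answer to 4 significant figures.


edge = 0.055*1.0780 + 0.025 = 0.08429 m
ew = 1.0780 - 2*0.08429 = 0.90942 m
A = 0.25 * 0.90942^2 * tan(20.2260 deg)
A = 0.07618 m^2


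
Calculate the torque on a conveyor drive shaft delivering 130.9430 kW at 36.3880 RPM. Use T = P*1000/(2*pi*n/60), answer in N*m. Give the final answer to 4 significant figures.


omega = 2*pi*36.3880/60 = 3.81054 rad/s
T = 130.9430*1000 / 3.81054
T = 34360 N*m


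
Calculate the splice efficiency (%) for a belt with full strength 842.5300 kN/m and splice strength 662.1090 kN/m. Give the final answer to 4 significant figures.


Eff = 662.1090 / 842.5300 * 100
Eff = 78.59 %


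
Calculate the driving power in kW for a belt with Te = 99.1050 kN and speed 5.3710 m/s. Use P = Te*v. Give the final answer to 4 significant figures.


P = Te * v = 99.1050 * 5.3710
P = 532.3 kW


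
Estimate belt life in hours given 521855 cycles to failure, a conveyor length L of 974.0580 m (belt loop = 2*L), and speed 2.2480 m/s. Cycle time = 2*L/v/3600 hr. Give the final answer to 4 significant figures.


cycle_time = 2 * 974.0580 / 2.2480 / 3600 = 0.240722 hr
life = 521855 * 0.240722 = 125600 hours


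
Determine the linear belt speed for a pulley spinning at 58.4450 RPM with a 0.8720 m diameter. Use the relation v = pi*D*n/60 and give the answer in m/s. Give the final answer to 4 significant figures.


v = pi * 0.8720 * 58.4450 / 60
v = 2.668 m/s


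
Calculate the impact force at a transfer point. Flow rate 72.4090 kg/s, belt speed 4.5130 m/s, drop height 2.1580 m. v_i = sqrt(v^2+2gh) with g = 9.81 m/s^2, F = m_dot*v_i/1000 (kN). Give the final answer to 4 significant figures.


v_i = sqrt(4.5130^2 + 2*9.81*2.1580) = 7.91878 m/s
F = 72.4090 * 7.91878 / 1000
F = 0.5734 kN


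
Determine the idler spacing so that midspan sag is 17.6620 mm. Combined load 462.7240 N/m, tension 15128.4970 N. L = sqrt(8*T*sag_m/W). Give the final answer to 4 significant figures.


sag = 17.6620/1000 = 0.017662 m
L = sqrt(8 * 15128.4970 * 0.017662 / 462.7240)
L = 2.149 m


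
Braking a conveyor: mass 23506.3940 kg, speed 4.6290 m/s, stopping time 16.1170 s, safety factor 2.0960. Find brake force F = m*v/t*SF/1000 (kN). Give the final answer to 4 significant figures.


F = 23506.3940 * 4.6290 / 16.1170 * 2.0960 / 1000
F = 14.15 kN


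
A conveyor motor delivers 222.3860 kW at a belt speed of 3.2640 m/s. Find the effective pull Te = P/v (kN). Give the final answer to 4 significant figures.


Te = P / v = 222.3860 / 3.2640
Te = 68.13 kN


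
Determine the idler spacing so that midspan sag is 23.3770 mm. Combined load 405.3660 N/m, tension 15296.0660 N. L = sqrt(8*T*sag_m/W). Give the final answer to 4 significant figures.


sag = 23.3770/1000 = 0.023377 m
L = sqrt(8 * 15296.0660 * 0.023377 / 405.3660)
L = 2.656 m


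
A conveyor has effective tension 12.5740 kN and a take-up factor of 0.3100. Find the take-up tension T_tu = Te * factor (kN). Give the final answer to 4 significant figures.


T_tu = 12.5740 * 0.3100
T_tu = 3.898 kN


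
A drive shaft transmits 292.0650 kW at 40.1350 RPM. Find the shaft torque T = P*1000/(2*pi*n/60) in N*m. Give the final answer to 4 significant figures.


omega = 2*pi*40.1350/60 = 4.20293 rad/s
T = 292.0650*1000 / 4.20293
T = 69490 N*m


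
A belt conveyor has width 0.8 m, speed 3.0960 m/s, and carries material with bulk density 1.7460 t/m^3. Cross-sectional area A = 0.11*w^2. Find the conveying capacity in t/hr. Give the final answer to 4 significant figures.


A = 0.11 * 0.8^2 = 0.0704 m^2
C = 0.0704 * 3.0960 * 1.7460 * 3600
C = 1370 t/hr


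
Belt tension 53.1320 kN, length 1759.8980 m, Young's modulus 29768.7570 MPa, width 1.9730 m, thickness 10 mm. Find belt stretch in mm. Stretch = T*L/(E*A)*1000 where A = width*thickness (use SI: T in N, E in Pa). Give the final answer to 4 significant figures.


A = 1.9730 * 0.01 = 0.01973 m^2
Stretch = 53.1320*1000 * 1759.8980 / (29768.7570e6 * 0.01973) * 1000
Stretch = 159.2 mm


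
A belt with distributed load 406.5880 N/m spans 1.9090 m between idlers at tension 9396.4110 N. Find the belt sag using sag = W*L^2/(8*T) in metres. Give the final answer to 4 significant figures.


sag = 406.5880 * 1.9090^2 / (8 * 9396.4110)
sag = 0.01971 m


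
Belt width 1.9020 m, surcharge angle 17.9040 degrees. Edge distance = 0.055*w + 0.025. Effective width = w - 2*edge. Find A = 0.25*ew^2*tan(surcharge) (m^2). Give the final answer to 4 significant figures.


edge = 0.055*1.9020 + 0.025 = 0.12961 m
ew = 1.9020 - 2*0.12961 = 1.64278 m
A = 0.25 * 1.64278^2 * tan(17.9040 deg)
A = 0.2180 m^2


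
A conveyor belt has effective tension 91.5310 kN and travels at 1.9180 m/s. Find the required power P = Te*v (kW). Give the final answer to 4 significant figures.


P = Te * v = 91.5310 * 1.9180
P = 175.6 kW


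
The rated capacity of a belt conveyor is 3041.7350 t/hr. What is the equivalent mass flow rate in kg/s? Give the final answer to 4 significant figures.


m_dot = 3041.7350 * 1000 / 3600
m_dot = 844.9 kg/s


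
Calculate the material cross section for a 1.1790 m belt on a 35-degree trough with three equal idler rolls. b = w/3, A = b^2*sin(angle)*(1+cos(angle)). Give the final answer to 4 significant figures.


b = 1.1790/3 = 0.393 m
A = 0.393^2 * sin(35 deg) * (1 + cos(35 deg))
A = 0.1612 m^2


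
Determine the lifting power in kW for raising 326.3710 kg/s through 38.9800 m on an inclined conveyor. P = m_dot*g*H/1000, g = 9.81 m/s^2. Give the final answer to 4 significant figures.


P = 326.3710 * 9.81 * 38.9800 / 1000
P = 124.8 kW


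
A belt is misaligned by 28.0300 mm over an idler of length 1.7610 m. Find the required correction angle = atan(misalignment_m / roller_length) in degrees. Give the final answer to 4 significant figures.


misalign_m = 28.0300 / 1000 = 0.028030 m
angle = atan(0.028030 / 1.7610)
angle = 0.9119 deg


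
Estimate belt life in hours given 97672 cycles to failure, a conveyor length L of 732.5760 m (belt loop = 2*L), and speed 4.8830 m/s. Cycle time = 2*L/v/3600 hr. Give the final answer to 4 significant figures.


cycle_time = 2 * 732.5760 / 4.8830 / 3600 = 0.0833477 hr
life = 97672 * 0.0833477 = 8141 hours


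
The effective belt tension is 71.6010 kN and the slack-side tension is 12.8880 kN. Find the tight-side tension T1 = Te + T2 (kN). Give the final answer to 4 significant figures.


T1 = Te + T2 = 71.6010 + 12.8880
T1 = 84.49 kN


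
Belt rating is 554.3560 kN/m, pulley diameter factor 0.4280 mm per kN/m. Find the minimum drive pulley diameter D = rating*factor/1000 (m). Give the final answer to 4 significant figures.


D = 554.3560 * 0.4280 / 1000
D = 0.2373 m


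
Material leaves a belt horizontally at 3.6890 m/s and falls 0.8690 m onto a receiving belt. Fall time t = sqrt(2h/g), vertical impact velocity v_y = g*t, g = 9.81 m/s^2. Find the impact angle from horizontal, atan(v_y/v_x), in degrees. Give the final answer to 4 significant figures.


t = sqrt(2*0.8690/9.81) = 0.420911 s
v_y = 9.81 * 0.420911 = 4.12914 m/s
angle = atan(4.12914 / 3.6890) = 48.22 deg
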